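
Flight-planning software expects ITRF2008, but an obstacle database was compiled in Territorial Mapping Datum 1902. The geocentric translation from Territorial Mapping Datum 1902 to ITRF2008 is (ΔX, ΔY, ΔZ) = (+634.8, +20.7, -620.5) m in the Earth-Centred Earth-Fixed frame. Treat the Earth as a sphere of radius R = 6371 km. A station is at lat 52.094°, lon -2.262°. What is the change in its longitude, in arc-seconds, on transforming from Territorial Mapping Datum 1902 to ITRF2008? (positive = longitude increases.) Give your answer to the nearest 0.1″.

Δλ = 2.4″

sin φ = 0.789020, cos φ = 0.614368, sin λ = -0.039469, cos λ = 0.999221.
East component: ΔE = −sin λ·ΔX + cos λ·ΔY = −(-0.039469)(634.8) + (0.999221)(20.7) = 45.74 m.
1° of latitude spans πR/180 = 111195 m; at latitude φ, 1° of longitude spans that × cos φ = 68314.6 m, so Δλ = 45.74 / 68314.6 × 3600 = 2.410″.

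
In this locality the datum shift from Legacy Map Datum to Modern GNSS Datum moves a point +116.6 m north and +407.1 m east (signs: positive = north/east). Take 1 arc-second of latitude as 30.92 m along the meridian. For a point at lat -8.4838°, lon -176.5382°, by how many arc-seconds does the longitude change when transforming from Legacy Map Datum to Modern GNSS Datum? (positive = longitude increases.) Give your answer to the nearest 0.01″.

Δλ = 13.31″

At latitude -8.4838°, cos φ = 0.989058.
1″ of longitude at this latitude = 30.92 × cos φ = 30.5817 m, so Δλ = 407.1 / 30.5817 = 13.312″.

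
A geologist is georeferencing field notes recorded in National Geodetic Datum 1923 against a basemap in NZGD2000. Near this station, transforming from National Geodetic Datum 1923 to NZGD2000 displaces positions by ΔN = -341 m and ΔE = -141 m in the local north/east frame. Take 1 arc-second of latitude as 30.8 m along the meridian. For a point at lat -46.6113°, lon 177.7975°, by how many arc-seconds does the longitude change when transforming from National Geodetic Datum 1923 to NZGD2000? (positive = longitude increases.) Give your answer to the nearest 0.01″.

At latitude -46.6113°, cos φ = 0.686944.
1″ of longitude at this latitude = 30.80 × cos φ = 21.1579 m, so Δλ = -141.0 / 21.1579 = -6.664″.

Δλ = -6.66″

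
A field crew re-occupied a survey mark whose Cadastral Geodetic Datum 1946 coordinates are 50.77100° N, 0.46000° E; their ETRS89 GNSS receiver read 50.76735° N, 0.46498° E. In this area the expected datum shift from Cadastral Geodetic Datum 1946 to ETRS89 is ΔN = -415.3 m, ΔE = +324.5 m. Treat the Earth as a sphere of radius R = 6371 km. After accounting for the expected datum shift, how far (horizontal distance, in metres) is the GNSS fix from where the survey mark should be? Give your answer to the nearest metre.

Observed coordinate differences: Δφ = -0.00365°, Δλ = +0.00498°.
Converting to metres (1° lat = 111195 m, cos φ = 0.632421): observed ΔN = -405.9 m, observed ΔE = 350.2 m.
Subtracting the expected shift leaves a residual of -405.9 − (-415.3) = 9.4 m north and 350.2 − (324.5) = 25.7 m east.
Residual distance = √(9.4² + 25.7²) = 27.4 m.

27 m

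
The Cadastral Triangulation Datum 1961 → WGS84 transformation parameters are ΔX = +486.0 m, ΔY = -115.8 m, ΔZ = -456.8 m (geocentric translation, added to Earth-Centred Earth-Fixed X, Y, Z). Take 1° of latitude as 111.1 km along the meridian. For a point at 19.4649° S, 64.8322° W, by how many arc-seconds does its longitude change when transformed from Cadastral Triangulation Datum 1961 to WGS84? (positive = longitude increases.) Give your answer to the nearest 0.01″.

sin φ = -0.333229, cos φ = 0.942846, sin λ = -0.905066, cos λ = 0.425271.
East component: ΔE = −sin λ·ΔX + cos λ·ΔY = −(-0.905066)(486.0) + (0.425271)(-115.8) = 390.62 m.
1° of latitude spans 111100 m; at latitude φ, 1° of longitude spans that × cos φ = 104750.2 m, so Δλ = 390.62 / 104750.2 × 3600 = 13.424″.

Δλ = 13.42″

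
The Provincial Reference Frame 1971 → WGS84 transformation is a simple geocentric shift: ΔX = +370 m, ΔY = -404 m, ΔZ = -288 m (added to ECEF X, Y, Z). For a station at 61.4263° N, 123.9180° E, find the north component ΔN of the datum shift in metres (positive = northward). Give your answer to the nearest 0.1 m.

ΔN = 338.0 m

The local north axis is (−sin φ cos λ, −sin φ sin λ, cos φ), giving ΔN = 181.316 + 294.421 − 137.747 = 337.99 m.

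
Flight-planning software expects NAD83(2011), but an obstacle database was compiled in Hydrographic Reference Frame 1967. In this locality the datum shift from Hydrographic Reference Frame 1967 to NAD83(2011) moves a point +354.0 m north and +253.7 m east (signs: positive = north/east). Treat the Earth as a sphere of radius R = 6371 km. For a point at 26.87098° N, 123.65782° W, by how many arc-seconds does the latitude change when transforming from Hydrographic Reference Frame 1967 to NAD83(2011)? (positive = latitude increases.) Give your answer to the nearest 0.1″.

Δφ = 11.5″

On a sphere of radius R, 1 rad of latitude = R, so Δφ = ΔN / R = 354.0 / 6371000 = 5.5564e-05 rad = 11.461″.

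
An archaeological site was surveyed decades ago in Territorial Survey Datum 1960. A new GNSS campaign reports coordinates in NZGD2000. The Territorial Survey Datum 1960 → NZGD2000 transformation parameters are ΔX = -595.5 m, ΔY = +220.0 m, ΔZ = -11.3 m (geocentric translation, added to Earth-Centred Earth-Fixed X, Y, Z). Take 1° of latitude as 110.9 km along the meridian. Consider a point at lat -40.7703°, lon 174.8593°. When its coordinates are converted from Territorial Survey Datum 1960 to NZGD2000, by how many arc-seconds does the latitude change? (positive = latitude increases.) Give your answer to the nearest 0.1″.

Δφ = 12.7″

sin φ = -0.653028, cos φ = 0.757334, sin λ = 0.089602, cos λ = -0.995978.
North component: ΔN = −sin φ cos λ·ΔX − sin φ sin λ·ΔY + cos φ·ΔZ = −(-0.653028)(-0.995978)(-595.5) − (-0.653028)(0.089602)(220.0) + (0.757334)(-11.3) = 391.63 m.
1° of latitude spans 110900 m, so Δφ = 391.63 / 110900 × 3600 = 12.713″.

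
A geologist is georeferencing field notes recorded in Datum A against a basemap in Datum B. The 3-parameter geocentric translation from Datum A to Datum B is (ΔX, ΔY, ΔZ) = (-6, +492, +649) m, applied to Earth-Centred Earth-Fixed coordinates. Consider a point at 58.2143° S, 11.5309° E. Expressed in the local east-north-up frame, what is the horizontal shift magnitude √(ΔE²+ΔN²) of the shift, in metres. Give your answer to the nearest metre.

641 m

At φ = -58.2143°, λ = 11.5309°: sin φ = -0.850024, cos φ = 0.526744, sin λ = 0.199896, cos λ = 0.979817.
ΔE = −sin λ·ΔX + cos λ·ΔY = −(0.199896)·(-6) + (0.979817)·(492) = 483.27 m.
ΔN = −sin φ cos λ·ΔX − sin φ sin λ·ΔY + cos φ·ΔZ = −(-0.850024)(0.979817)(-6) − (-0.850024)(0.199896)(492) + (0.526744)(649) = 420.46 m.
Horizontal magnitude = √(ΔE² + ΔN²) = √(483.27² + 420.46²) = 640.57 m.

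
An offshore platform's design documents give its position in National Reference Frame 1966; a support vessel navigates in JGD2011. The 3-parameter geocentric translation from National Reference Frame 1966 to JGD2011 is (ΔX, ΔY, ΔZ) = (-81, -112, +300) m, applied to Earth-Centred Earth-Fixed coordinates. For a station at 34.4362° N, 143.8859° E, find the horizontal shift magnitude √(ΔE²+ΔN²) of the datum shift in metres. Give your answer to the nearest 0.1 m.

283.7 m

At φ = 34.4362°, λ = 143.8859°: sin φ = 0.565488, cos φ = 0.824756, sin λ = 0.589395, cos λ = -0.807845.
ΔE = −sin λ·ΔX + cos λ·ΔY = −(0.589395)·(-81) + (-0.807845)·(-112) = 138.22 m.
ΔN = −sin φ cos λ·ΔX − sin φ sin λ·ΔY + cos φ·ΔZ = −(0.565488)(-0.807845)(-81) − (0.565488)(0.589395)(-112) + (0.824756)(300) = 247.75 m.
Horizontal magnitude = √(ΔE² + ΔN²) = √(138.22² + 247.75²) = 283.70 m.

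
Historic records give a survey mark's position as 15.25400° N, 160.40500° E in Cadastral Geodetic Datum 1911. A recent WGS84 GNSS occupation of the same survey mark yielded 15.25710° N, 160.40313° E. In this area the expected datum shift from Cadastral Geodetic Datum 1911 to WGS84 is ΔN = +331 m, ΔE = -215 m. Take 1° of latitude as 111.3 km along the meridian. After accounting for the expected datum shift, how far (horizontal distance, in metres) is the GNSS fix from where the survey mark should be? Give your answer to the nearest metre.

Observed coordinate differences: Δφ = +0.00310°, Δλ = -0.00187°.
Converting to metres (1° lat = 111300 m, cos φ = 0.964769): observed ΔN = 345.0 m, observed ΔE = -200.8 m.
Subtracting the expected shift leaves a residual of 345.0 − (331) = 14.0 m north and -200.8 − (-215) = 14.2 m east.
Residual distance = √(14.0² + 14.2²) = 20.0 m.

20 m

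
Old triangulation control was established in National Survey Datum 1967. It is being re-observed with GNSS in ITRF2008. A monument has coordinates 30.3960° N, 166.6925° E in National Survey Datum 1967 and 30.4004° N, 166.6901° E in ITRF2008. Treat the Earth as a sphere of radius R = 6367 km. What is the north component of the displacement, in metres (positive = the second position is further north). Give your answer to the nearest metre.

ΔN = 489 m

Δφ = 30.4004° − 30.3960° = +0.0044°; Δλ = 166.6901° − 166.6925° = -0.0024°.
1° along a meridian = πR/180 = 111125 m.
ΔN = Δφ × 111125 = 489.0 m; ΔE = Δλ × 111125 × cos(30.3960°) = -0.0024 × 111125 × 0.862549 = -230.0 m.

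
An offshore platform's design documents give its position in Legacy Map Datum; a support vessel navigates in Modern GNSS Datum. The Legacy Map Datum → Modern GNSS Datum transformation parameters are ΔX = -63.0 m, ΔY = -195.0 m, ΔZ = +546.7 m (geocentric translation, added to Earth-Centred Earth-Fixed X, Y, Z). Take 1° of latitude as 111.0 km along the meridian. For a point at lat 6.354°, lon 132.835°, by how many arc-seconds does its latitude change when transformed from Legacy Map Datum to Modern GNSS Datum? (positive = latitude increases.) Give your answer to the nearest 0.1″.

sin φ = 0.110671, cos φ = 0.993857, sin λ = 0.733315, cos λ = -0.679889.
North component: ΔN = −sin φ cos λ·ΔX − sin φ sin λ·ΔY + cos φ·ΔZ = −(0.110671)(-0.679889)(-63.0) − (0.110671)(0.733315)(-195.0) + (0.993857)(546.7) = 554.43 m.
1° of latitude spans 111000 m, so Δφ = 554.43 / 111000 × 3600 = 17.981″.

Δφ = 18.0″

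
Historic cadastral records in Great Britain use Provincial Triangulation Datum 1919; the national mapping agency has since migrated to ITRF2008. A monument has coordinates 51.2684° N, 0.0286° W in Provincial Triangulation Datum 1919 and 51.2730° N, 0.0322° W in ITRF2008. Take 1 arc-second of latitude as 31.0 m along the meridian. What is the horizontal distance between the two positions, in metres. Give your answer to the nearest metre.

572 m

Δφ = 51.2730° − 51.2684° = +0.0046°; Δλ = -0.0322° − -0.0286° = -0.0036°.
1° of latitude = 3600 × 31.00 = 111600 m.
ΔN = Δφ × 111600 = 513.4 m; ΔE = Δλ × 111600 × cos(51.2684°) = -0.0036 × 111600 × 0.625673 = -251.4 m.
Distance = √(ΔE² + ΔN²) = √((-251.4)² + 513.4²) = 571.6 m.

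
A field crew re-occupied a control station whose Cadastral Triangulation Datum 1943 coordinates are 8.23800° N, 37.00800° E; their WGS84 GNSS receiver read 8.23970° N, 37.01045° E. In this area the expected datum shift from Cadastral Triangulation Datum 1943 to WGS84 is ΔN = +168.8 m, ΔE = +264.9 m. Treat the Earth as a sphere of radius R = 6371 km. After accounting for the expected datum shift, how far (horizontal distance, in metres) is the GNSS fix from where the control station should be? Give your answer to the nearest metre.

21 m

Observed coordinate differences: Δφ = +0.00170°, Δλ = +0.00245°.
Converting to metres (1° lat = 111195 m, cos φ = 0.989681): observed ΔN = 189.0 m, observed ΔE = 269.6 m.
Subtracting the expected shift leaves a residual of 189.0 − (168.8) = 20.2 m north and 269.6 − (264.9) = 4.7 m east.
Residual distance = √(20.2² + 4.7²) = 20.8 m.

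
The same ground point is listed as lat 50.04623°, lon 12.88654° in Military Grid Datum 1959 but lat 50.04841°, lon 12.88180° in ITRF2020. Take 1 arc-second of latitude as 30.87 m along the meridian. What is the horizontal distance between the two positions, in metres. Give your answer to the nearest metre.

Δφ = 50.04841° − 50.04623° = +0.00218°; Δλ = 12.88180° − 12.88654° = -0.00474°.
1° of latitude = 3600 × 30.87 = 111132 m.
ΔN = Δφ × 111132 = 242.3 m; ΔE = Δλ × 111132 × cos(50.04623°) = -0.00474 × 111132 × 0.642169 = -338.3 m.
Distance = √(ΔE² + ΔN²) = √((-338.3)² + 242.3²) = 416.1 m.

416 m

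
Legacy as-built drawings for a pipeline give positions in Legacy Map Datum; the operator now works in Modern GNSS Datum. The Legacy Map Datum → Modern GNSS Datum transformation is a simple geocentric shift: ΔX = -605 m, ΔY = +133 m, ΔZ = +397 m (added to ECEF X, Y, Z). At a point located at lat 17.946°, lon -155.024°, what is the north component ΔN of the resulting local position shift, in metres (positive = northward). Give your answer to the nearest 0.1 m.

At φ = 17.946°, λ = -155.024°: sin φ = 0.308121, cos φ = 0.951347, sin λ = -0.422239, cos λ = -0.906485.
ΔN = −sin φ cos λ·ΔX − sin φ sin λ·ΔY + cos φ·ΔZ = −(0.308121)(-0.906485)(-605) − (0.308121)(-0.422239)(133) + (0.951347)(397) = 226.01 m.

ΔN = 226.0 m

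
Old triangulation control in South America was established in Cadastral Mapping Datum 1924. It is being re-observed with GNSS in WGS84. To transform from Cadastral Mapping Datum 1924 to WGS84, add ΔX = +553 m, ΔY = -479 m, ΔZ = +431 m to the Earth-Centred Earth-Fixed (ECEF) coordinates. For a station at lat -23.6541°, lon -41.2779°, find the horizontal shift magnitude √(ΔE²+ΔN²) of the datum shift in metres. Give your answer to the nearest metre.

The local east axis at (φ, λ) is (−sin λ, cos λ, 0), so ΔE = −sin(-41.2779°)·553 + cos(-41.2779°)·(-479) = 4.84 m.
The local north axis is (−sin φ cos λ, −sin φ sin λ, cos φ), giving ΔN = 166.740 + 126.784 + 394.789 = 688.31 m.
Horizontal magnitude = √(ΔE² + ΔN²) = √(4.84² + 688.31²) = 688.33 m.

688 m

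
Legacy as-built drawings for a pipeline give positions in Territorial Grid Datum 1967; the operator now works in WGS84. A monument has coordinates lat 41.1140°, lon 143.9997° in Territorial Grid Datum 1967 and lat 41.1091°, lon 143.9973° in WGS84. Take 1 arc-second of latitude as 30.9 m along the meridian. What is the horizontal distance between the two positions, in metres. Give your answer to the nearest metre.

581 m

Δφ = 41.1091° − 41.1140° = -0.0049°; Δλ = 143.9973° − 143.9997° = -0.0024°.
1° of latitude = 3600 × 30.90 = 111240 m.
ΔN = Δφ × 111240 = -545.1 m; ΔE = Δλ × 111240 × cos(41.1140°) = -0.0024 × 111240 × 0.753403 = -201.1 m.
Distance = √(ΔE² + ΔN²) = √((-201.1)² + (-545.1)²) = 581.0 m.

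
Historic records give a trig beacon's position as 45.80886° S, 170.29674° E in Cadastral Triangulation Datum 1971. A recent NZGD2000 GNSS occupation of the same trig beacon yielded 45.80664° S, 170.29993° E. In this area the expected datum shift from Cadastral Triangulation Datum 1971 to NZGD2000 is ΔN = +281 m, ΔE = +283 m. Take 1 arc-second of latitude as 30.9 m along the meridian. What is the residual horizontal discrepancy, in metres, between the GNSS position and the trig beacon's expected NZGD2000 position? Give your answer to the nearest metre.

Observed coordinate differences: Δφ = +0.00222°, Δλ = +0.00319°.
Converting to metres (1° lat = 111240 m, cos φ = 0.697054): observed ΔN = 247.0 m, observed ΔE = 247.4 m.
Subtracting the expected shift leaves a residual of 247.0 − (281) = -34.0 m north and 247.4 − (283) = -35.6 m east.
Residual distance = √((-34.0)² + (-35.6)²) = 49.3 m.

49 m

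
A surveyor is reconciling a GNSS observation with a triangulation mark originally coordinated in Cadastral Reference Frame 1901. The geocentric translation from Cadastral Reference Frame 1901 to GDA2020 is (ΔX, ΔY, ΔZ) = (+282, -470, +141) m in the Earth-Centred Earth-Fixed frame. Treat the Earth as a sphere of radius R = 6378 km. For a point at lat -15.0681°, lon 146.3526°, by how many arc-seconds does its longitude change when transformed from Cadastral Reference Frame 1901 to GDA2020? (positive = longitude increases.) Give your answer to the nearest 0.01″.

Δλ = 7.87″

sin φ = -0.259967, cos φ = 0.965618, sin λ = 0.554080, cos λ = -0.832463.
East component: ΔE = −sin λ·ΔX + cos λ·ΔY = −(0.554080)(282) + (-0.832463)(-470) = 235.01 m.
1° of latitude spans πR/180 = 111317 m; at latitude φ, 1° of longitude spans that × cos φ = 107489.7 m, so Δλ = 235.01 / 107489.7 × 3600 = 7.871″.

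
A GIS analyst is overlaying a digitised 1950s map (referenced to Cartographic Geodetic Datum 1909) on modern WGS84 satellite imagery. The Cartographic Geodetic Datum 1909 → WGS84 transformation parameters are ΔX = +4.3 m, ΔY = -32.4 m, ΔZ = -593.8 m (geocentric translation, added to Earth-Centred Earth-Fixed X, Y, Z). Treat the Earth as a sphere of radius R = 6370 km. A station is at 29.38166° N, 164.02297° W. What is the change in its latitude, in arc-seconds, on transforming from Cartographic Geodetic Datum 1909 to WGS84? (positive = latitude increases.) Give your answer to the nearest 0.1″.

Δφ = -16.8″

sin φ = 0.490625, cos φ = 0.871371, sin λ = -0.275252, cos λ = -0.961372.
North component: ΔN = −sin φ cos λ·ΔX − sin φ sin λ·ΔY + cos φ·ΔZ = −(0.490625)(-0.961372)(4.3) − (0.490625)(-0.275252)(-32.4) + (0.871371)(-593.8) = -519.77 m.
1° of latitude spans πR/180 = 111177 m, so Δφ = -519.77 / 111177 × 3600 = -16.830″.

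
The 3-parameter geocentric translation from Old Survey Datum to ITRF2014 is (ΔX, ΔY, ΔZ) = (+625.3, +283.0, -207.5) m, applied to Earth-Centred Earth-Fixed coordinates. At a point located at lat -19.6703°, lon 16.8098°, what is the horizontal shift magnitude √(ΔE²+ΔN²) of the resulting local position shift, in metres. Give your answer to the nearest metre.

96 m

At φ = -19.6703°, λ = 16.8098°: sin φ = -0.336607, cos φ = 0.941645, sin λ = 0.289196, cos λ = 0.957270.
ΔE = −sin λ·ΔX + cos λ·ΔY = −(0.289196)·(625.3) + (0.957270)·(283.0) = 90.07 m.
ΔN = −sin φ cos λ·ΔX − sin φ sin λ·ΔY + cos φ·ΔZ = −(-0.336607)(0.957270)(625.3) − (-0.336607)(0.289196)(283.0) + (0.941645)(-207.5) = 33.64 m.
Horizontal magnitude = √(ΔE² + ΔN²) = √(90.07² + 33.64²) = 96.15 m.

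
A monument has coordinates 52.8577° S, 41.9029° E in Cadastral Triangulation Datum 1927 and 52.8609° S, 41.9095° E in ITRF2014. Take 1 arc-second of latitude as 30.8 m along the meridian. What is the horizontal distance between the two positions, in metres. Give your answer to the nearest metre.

Δφ = -52.8609° − -52.8577° = -0.0032°; Δλ = 41.9095° − 41.9029° = +0.0066°.
1° of latitude = 3600 × 30.80 = 110880 m.
ΔN = Δφ × 110880 = -354.8 m; ΔE = Δλ × 110880 × cos(-52.8577°) = +0.0066 × 110880 × 0.603797 = 441.9 m.
Distance = √(ΔE² + ΔN²) = √(441.9² + (-354.8)²) = 566.7 m.

567 m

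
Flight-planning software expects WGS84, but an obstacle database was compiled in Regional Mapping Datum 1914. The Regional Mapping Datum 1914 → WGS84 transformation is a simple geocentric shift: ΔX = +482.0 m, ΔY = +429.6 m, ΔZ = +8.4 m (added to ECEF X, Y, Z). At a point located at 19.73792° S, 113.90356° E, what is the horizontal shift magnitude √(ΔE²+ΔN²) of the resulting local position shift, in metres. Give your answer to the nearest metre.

619 m

At φ = -19.73792°, λ = 113.90356°: sin φ = -0.337718, cos φ = 0.941247, sin λ = 0.914229, cos λ = -0.405198.
ΔE = −sin λ·ΔX + cos λ·ΔY = −(0.914229)·(482.0) + (-0.405198)·(429.6) = -614.73 m.
ΔN = −sin φ cos λ·ΔX − sin φ sin λ·ΔY + cos φ·ΔZ = −(-0.337718)(-0.405198)(482.0) − (-0.337718)(0.914229)(429.6) + (0.941247)(8.4) = 74.59 m.
Horizontal magnitude = √(ΔE² + ΔN²) = √((-614.73)² + 74.59²) = 619.24 m.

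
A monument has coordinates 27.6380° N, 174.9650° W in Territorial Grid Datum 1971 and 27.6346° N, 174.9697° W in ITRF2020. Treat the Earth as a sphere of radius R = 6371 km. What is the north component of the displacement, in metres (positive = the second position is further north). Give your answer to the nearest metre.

ΔN = -378 m

Δφ = 27.6346° − 27.6380° = -0.0034°; Δλ = -174.9697° − -174.9650° = -0.0047°.
1° along a meridian = πR/180 = 111195 m.
ΔN = Δφ × 111195 = -378.1 m; ΔE = Δλ × 111195 × cos(27.6380°) = -0.0047 × 111195 × 0.885896 = -463.0 m.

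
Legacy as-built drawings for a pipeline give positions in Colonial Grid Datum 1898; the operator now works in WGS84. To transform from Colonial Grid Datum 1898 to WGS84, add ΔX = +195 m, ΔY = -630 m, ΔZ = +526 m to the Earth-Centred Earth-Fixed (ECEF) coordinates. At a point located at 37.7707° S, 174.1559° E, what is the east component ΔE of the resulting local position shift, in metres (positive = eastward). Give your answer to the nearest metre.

ΔE = 607 m

The local east axis at (φ, λ) is (−sin λ, cos λ, 0), so ΔE = −sin(174.1559°)·195 + cos(174.1559°)·(-630) = 606.87 m.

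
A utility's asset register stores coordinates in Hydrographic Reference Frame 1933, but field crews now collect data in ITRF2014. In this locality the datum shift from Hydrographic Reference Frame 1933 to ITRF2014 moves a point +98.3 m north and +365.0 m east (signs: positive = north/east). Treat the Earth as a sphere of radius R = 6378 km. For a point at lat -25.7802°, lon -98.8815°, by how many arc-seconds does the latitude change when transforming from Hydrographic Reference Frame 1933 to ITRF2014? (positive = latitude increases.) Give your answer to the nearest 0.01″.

Δφ = 3.18″

On a sphere of radius R, 1 rad of latitude = R, so Δφ = ΔN / R = 98.3 / 6378000 = 1.5412e-05 rad = 3.179″.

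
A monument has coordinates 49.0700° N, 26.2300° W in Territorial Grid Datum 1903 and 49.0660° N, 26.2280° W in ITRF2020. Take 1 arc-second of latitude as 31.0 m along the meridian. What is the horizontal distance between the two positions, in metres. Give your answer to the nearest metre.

Δφ = 49.0660° − 49.0700° = -0.0040°; Δλ = -26.2280° − -26.2300° = +0.0020°.
1° of latitude = 3600 × 31.00 = 111600 m.
ΔN = Δφ × 111600 = -446.4 m; ΔE = Δλ × 111600 × cos(49.0700°) = +0.0020 × 111600 × 0.655136 = 146.2 m.
Distance = √(ΔE² + ΔN²) = √(146.2² + (-446.4)²) = 469.7 m.

470 m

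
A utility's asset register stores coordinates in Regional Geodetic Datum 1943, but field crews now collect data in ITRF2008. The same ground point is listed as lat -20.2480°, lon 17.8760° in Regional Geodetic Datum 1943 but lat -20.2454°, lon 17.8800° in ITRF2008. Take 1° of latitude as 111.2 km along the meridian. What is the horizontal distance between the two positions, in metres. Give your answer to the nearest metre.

Δφ = -20.2454° − -20.2480° = +0.0026°; Δλ = 17.8800° − 17.8760° = +0.0040°.
ΔN = Δφ × 111200 = 289.1 m; ΔE = Δλ × 111200 × cos(-20.2480°) = +0.0040 × 111200 × 0.938203 = 417.3 m.
Distance = √(ΔE² + ΔN²) = √(417.3² + 289.1²) = 507.7 m.

508 m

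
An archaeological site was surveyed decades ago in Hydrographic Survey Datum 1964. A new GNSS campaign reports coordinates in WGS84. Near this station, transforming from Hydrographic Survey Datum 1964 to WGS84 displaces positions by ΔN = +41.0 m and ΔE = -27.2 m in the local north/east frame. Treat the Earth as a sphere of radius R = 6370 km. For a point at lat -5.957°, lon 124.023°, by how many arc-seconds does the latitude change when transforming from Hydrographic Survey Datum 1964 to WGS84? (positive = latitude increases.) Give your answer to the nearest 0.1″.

Δφ = 1.3″

On a sphere of radius R, 1 rad of latitude = R, so Δφ = ΔN / R = 41.0 / 6370000 = 6.4364e-06 rad = 1.328″.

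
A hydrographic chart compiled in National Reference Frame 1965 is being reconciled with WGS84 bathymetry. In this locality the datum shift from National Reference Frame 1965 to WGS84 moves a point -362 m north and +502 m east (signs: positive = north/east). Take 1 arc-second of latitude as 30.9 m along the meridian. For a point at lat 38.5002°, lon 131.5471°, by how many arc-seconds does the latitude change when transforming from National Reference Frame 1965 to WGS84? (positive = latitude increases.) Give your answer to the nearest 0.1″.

Δφ = -11.7″

1″ of latitude = 30.90 m, so Δφ = -362.0 / 30.90 = -11.715″.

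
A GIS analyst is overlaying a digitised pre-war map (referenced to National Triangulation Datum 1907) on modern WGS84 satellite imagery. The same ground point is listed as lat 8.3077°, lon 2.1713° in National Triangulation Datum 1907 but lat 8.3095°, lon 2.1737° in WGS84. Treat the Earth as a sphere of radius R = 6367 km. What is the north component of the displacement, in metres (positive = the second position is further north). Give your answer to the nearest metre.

Δφ = 8.3095° − 8.3077° = +0.0018°; Δλ = 2.1737° − 2.1713° = +0.0024°.
1° along a meridian = πR/180 = 111125 m.
ΔN = Δφ × 111125 = 200.0 m; ΔE = Δλ × 111125 × cos(8.3077°) = +0.0024 × 111125 × 0.989506 = 263.9 m.

ΔN = 200 m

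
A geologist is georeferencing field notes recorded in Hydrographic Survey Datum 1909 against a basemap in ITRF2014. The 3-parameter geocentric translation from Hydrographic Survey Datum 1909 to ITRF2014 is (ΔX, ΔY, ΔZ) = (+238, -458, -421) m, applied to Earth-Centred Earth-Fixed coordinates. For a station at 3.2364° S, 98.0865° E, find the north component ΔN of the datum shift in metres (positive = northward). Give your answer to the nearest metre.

ΔN = -448 m

At φ = -3.2364°, λ = 98.0865°: sin φ = -0.056456, cos φ = 0.998405, sin λ = 0.990057, cos λ = -0.140668.
ΔN = −sin φ cos λ·ΔX − sin φ sin λ·ΔY + cos φ·ΔZ = −(-0.056456)(-0.140668)(238) − (-0.056456)(0.990057)(-458) + (0.998405)(-421) = -447.82 m.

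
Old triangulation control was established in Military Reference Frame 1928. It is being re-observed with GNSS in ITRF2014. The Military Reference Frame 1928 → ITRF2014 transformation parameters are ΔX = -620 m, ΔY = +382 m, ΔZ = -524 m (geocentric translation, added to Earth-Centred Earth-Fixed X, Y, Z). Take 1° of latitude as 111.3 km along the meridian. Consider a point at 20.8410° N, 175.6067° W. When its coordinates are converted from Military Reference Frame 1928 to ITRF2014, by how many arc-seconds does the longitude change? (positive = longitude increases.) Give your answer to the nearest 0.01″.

Δλ = -14.83″

sin φ = 0.355776, cos φ = 0.934571, sin λ = -0.076602, cos λ = -0.997062.
East component: ΔE = −sin λ·ΔX + cos λ·ΔY = −(-0.076602)(-620) + (-0.997062)(382) = -428.37 m.
1° of latitude spans 111300 m; at latitude φ, 1° of longitude spans that × cos φ = 104017.8 m, so Δλ = -428.37 / 104017.8 × 3600 = -14.826″.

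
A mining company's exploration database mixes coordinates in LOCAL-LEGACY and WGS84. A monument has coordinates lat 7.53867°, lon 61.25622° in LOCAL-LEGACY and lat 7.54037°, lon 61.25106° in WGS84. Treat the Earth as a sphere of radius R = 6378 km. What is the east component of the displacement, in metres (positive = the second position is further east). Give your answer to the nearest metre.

Δφ = 7.54037° − 7.53867° = +0.00170°; Δλ = 61.25106° − 61.25622° = -0.00516°.
1° along a meridian = πR/180 = 111317 m.
ΔN = Δφ × 111317 = 189.2 m; ΔE = Δλ × 111317 × cos(7.53867°) = -0.00516 × 111317 × 0.991357 = -569.4 m.

ΔE = -569 m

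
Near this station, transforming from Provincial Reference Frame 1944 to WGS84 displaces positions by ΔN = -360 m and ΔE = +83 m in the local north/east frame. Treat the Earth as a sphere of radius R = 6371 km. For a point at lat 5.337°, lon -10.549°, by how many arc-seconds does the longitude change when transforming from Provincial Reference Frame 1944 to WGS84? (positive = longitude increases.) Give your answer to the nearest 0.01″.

At latitude 5.337°, cos φ = 0.995665.
One radian of longitude at latitude φ spans R cos φ, so Δλ = ΔE / (R cos φ) = 83.0 / (6371000 × 0.995665) = 1.3085e-05 rad = 2.699″.

Δλ = 2.70″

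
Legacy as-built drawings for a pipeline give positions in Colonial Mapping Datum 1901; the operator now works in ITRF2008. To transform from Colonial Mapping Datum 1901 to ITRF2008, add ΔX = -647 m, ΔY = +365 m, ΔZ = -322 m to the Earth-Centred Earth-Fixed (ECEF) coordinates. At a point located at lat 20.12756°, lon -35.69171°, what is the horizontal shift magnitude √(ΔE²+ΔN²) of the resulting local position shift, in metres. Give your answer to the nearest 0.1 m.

94.3 m

The local east axis at (φ, λ) is (−sin λ, cos λ, 0), so ΔE = −sin(-35.69171°)·(-647) + cos(-35.69171°)·365 = -81.03 m.
The local north axis is (−sin φ cos λ, −sin φ sin λ, cos φ), giving ΔN = 180.821 + 73.278 − 302.335 = -48.24 m.
Horizontal magnitude = √(ΔE² + ΔN²) = √((-81.03)² + (-48.24)²) = 94.30 m.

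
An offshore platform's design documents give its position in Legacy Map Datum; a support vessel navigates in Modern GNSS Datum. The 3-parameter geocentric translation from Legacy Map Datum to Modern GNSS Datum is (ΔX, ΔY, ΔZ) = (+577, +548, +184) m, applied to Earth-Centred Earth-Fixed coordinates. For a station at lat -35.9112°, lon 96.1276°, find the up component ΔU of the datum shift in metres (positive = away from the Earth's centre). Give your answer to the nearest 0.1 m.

At φ = -35.9112°, λ = 96.1276°: sin φ = -0.586531, cos φ = 0.809927, sin λ = 0.994287, cos λ = -0.106743.
ΔU = cos φ cos λ·ΔX + cos φ sin λ·ΔY + sin φ·ΔZ = (0.809927)(-0.106743)(577) + (0.809927)(0.994287)(548) + (-0.586531)(184) = 283.50 m.

ΔU = 283.5 m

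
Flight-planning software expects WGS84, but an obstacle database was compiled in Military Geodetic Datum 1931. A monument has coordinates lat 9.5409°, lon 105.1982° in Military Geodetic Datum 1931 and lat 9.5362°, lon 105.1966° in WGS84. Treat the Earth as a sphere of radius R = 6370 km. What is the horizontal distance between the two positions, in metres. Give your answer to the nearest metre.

551 m

Δφ = 9.5362° − 9.5409° = -0.0047°; Δλ = 105.1966° − 105.1982° = -0.0016°.
1° along a meridian = πR/180 = 111177 m.
ΔN = Δφ × 111177 = -522.5 m; ΔE = Δλ × 111177 × cos(9.5409°) = -0.0016 × 111177 × 0.986168 = -175.4 m.
Distance = √(ΔE² + ΔN²) = √((-175.4)² + (-522.5)²) = 551.2 m.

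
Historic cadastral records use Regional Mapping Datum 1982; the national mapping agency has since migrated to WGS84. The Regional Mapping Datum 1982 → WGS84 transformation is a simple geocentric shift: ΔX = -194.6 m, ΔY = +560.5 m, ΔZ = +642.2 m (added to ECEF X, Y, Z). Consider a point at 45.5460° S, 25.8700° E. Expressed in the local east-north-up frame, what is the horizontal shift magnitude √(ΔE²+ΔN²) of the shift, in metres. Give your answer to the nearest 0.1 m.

772.4 m

The local east axis at (φ, λ) is (−sin λ, cos λ, 0), so ΔE = −sin(25.8700°)·(-194.6) + cos(25.8700°)·560.5 = 589.24 m.
The local north axis is (−sin φ cos λ, −sin φ sin λ, cos φ), giving ΔN = -124.988 + 174.572 + 449.756 = 499.34 m.
Horizontal magnitude = √(ΔE² + ΔN²) = √(589.24² + 499.34²) = 772.36 m.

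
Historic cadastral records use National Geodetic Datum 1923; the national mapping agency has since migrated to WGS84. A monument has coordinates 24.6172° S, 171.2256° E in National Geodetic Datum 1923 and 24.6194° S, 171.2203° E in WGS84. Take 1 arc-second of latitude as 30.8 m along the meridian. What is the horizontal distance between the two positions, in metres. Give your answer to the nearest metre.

587 m

Δφ = -24.6194° − -24.6172° = -0.0022°; Δλ = 171.2203° − 171.2256° = -0.0053°.
1° of latitude = 3600 × 30.80 = 110880 m.
ΔN = Δφ × 110880 = -243.9 m; ΔE = Δλ × 110880 × cos(-24.6172°) = -0.0053 × 110880 × 0.909111 = -534.3 m.
Distance = √(ΔE² + ΔN²) = √((-534.3)² + (-243.9)²) = 587.3 m.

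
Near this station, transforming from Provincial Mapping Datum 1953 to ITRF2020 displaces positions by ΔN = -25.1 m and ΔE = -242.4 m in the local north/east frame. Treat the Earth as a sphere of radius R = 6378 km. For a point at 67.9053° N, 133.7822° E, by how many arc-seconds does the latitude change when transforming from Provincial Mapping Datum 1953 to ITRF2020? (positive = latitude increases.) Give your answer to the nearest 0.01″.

On a sphere of radius R, 1 rad of latitude = R, so Δφ = ΔN / R = -25.1 / 6378000 = -3.9354e-06 rad = -0.812″.

Δφ = -0.81″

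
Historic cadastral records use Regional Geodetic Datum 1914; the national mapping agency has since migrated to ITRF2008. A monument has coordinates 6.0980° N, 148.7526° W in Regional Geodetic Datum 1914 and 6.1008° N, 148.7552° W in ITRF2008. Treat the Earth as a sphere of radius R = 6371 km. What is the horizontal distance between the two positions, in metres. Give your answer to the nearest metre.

Δφ = 6.1008° − 6.0980° = +0.0028°; Δλ = -148.7552° − -148.7526° = -0.0026°.
1° along a meridian = πR/180 = 111195 m.
ΔN = Δφ × 111195 = 311.3 m; ΔE = Δλ × 111195 × cos(6.0980°) = -0.0026 × 111195 × 0.994342 = -287.5 m.
Distance = √(ΔE² + ΔN²) = √((-287.5)² + 311.3²) = 423.8 m.

424 m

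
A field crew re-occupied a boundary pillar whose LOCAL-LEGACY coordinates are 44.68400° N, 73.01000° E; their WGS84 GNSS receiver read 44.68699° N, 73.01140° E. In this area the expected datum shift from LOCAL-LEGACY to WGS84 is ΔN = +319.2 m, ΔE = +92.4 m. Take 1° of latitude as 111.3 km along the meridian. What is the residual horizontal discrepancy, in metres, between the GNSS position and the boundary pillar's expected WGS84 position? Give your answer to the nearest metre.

23 m

Observed coordinate differences: Δφ = +0.00299°, Δλ = +0.00140°.
Converting to metres (1° lat = 111300 m, cos φ = 0.710996): observed ΔN = 332.8 m, observed ΔE = 110.8 m.
Subtracting the expected shift leaves a residual of 332.8 − (319.2) = 13.6 m north and 110.8 − (92.4) = 18.4 m east.
Residual distance = √(13.6² + 18.4²) = 22.9 m.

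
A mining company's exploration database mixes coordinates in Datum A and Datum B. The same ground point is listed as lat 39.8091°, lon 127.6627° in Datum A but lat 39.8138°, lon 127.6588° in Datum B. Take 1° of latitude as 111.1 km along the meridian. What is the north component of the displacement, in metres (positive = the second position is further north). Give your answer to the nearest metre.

ΔN = 522 m

Δφ = 39.8138° − 39.8091° = +0.0047°; Δλ = 127.6588° − 127.6627° = -0.0039°.
ΔN = Δφ × 111100 = 522.2 m; ΔE = Δλ × 111100 × cos(39.8091°) = -0.0039 × 111100 × 0.768182 = -332.8 m.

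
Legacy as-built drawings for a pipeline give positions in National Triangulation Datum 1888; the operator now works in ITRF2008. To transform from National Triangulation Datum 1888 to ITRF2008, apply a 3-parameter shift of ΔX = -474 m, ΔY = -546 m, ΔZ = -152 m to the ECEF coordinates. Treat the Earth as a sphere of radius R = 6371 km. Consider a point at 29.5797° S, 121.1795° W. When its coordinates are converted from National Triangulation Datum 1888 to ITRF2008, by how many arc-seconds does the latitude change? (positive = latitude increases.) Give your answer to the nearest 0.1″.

Δφ = 7.1″

sin φ = -0.493634, cos φ = 0.869670, sin λ = -0.855550, cos λ = -0.517721.
North component: ΔN = −sin φ cos λ·ΔX − sin φ sin λ·ΔY + cos φ·ΔZ = −(-0.493634)(-0.517721)(-474) − (-0.493634)(-0.855550)(-546) + (0.869670)(-152) = 219.54 m.
1° of latitude spans πR/180 = 111195 m, so Δφ = 219.54 / 111195 × 3600 = 7.108″.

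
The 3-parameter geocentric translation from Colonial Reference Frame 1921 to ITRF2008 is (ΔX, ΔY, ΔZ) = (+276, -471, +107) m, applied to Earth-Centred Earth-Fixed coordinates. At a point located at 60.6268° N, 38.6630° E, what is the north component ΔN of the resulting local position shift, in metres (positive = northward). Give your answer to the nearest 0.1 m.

ΔN = 121.1 m

The local north axis is (−sin φ cos λ, −sin φ sin λ, cos φ), giving ΔN = -187.805 + 256.424 + 52.483 = 121.10 m.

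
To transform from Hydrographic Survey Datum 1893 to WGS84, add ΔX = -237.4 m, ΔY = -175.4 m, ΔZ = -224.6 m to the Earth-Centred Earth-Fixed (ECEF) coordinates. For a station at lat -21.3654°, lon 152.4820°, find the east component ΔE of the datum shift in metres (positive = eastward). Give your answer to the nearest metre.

The local east axis at (φ, λ) is (−sin λ, cos λ, 0), so ΔE = −sin(152.4820°)·(-237.4) + cos(152.4820°)·(-175.4) = 265.24 m.

ΔE = 265 m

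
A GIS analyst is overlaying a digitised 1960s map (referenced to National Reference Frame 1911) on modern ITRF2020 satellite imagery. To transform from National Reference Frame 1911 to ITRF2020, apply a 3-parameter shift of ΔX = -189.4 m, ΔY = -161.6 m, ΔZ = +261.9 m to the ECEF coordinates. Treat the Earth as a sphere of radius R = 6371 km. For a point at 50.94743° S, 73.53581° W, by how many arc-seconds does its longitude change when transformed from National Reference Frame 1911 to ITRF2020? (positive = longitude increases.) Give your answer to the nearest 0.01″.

sin φ = -0.776568, cos φ = 0.630033, sin λ = -0.958997, cos λ = 0.283416.
East component: ΔE = −sin λ·ΔX + cos λ·ΔY = −(-0.958997)(-189.4) + (0.283416)(-161.6) = -227.43 m.
1° of latitude spans πR/180 = 111195 m; at latitude φ, 1° of longitude spans that × cos φ = 70056.5 m, so Δλ = -227.43 / 70056.5 × 3600 = -11.687″.

Δλ = -11.69″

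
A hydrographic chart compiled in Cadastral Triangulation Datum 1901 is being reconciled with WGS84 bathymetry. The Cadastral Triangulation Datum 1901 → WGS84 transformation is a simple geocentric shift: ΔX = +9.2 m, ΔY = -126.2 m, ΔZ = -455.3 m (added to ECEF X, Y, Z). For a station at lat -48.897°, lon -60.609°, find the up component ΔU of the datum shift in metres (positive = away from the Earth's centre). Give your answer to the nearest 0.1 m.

At φ = -48.897°, λ = -60.609°: sin φ = -0.753529, cos φ = 0.657415, sin λ = -0.871291, cos λ = 0.490767.
ΔU = cos φ cos λ·ΔX + cos φ sin λ·ΔY + sin φ·ΔZ = (0.657415)(0.490767)(9.2) + (0.657415)(-0.871291)(-126.2) + (-0.753529)(-455.3) = 418.34 m.

ΔU = 418.3 m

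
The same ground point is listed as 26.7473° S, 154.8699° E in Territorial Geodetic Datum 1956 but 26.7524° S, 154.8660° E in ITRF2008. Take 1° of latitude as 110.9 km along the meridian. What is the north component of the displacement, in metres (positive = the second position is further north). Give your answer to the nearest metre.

Δφ = -26.7524° − -26.7473° = -0.0051°; Δλ = 154.8660° − 154.8699° = -0.0039°.
ΔN = Δφ × 110900 = -565.6 m; ΔE = Δλ × 110900 × cos(-26.7473°) = -0.0039 × 110900 × 0.893000 = -386.2 m.

ΔN = -566 m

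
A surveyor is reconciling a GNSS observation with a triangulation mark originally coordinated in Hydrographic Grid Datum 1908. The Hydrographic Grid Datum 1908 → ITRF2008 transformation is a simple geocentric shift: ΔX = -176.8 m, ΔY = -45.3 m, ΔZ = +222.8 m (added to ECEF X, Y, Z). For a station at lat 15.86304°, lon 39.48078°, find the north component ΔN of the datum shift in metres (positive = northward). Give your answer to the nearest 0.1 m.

ΔN = 259.5 m

The local north axis is (−sin φ cos λ, −sin φ sin λ, cos φ), giving ΔN = 37.300 + 7.873 + 214.315 = 259.49 m.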